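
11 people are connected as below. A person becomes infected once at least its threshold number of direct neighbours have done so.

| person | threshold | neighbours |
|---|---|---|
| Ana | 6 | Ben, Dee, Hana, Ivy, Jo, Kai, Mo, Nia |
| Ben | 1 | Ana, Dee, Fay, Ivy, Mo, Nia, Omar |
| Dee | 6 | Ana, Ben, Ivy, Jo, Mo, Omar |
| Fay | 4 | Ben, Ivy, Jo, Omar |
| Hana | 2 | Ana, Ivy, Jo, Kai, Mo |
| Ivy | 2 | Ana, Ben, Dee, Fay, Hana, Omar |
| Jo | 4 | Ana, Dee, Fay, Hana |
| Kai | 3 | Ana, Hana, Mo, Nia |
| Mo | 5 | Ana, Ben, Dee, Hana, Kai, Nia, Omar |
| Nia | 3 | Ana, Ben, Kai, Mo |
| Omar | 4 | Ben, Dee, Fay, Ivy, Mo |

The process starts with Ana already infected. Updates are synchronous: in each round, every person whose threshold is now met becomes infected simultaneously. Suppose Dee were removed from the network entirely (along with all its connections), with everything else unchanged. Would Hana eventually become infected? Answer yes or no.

yes

With Dee removed:
Round 1 — Ana becomes infected (initial).
Round 2 — checking thresholds:
  Ben: 1 of 6 neighbours ≥ 1, becomes infected.
  Hana: 1 of 5 neighbours < 2, below threshold.
  Ivy: 1 of 5 neighbours < 2, below threshold.
  Jo: 1 of 3 neighbours < 4, below threshold.
  Kai: 1 of 4 neighbours < 3, below threshold.
  Mo: 1 of 6 neighbours < 5, below threshold.
  Nia: 1 of 4 neighbours < 3, below threshold.
Round 3 — checking thresholds:
  Fay: 1 of 4 neighbours < 4, below threshold.
  Hana: 1 of 5 neighbours < 2, below threshold.
  Ivy: 2 of 5 neighbours ≥ 2, becomes infected.
  Jo: 1 of 3 neighbours < 4, below threshold.
  Kai: 1 of 4 neighbours < 3, below threshold.
  Mo: 2 of 6 neighbours < 5, below threshold.
  Nia: 2 of 4 neighbours < 3, below threshold.
  Omar: 1 of 4 neighbours < 4, below threshold.
Round 4 — checking thresholds:
  Fay: 2 of 4 neighbours < 4, below threshold.
  Hana: 2 of 5 neighbours ≥ 2, becomes infected.
  Jo: 1 of 3 neighbours < 4, below threshold.
  Kai: 1 of 4 neighbours < 3, below threshold.
  Mo: 2 of 6 neighbours < 5, below threshold.
  Nia: 2 of 4 neighbours < 3, below threshold.
  Omar: 2 of 4 neighbours < 4, below threshold.
Round 5 — no new infections; cascade stops.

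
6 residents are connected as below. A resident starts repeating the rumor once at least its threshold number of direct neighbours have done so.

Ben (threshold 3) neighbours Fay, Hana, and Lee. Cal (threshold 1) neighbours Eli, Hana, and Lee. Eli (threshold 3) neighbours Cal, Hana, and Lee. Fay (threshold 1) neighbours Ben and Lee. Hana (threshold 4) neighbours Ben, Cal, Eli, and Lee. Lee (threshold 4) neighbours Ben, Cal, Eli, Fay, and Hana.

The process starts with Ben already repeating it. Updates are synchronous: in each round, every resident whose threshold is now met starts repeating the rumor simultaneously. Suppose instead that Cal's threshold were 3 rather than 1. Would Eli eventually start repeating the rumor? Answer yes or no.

With Cal's threshold at 3:
Round 1 — Ben starts repeating the rumor (initial).
Round 2 — checking thresholds:
  Fay: 1 of 2 neighbours ≥ 1, starts repeating the rumor.
  Hana: 1 of 4 neighbours < 4, below threshold.
  Lee: 1 of 5 neighbours < 4, below threshold.
Round 3 — no new spreads; cascade stops.

no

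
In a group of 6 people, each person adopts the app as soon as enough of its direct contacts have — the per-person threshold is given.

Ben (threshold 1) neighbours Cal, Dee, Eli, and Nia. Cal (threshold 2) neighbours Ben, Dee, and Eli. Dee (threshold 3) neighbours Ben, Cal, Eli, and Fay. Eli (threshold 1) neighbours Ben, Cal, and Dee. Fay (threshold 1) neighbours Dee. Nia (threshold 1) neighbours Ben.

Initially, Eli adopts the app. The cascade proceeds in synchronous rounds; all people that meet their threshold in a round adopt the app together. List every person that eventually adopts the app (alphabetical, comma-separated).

Round 1 — Eli adopts the app (initial).
Round 2 — checking thresholds:
  Ben: 1 of 4 neighbours ≥ 1, adopts the app.
  Cal: 1 of 3 neighbours < 2, below threshold.
  Dee: 1 of 4 neighbours < 3, below threshold.
Round 3 — checking thresholds:
  Cal: 2 of 3 neighbours ≥ 2, adopts the app.
  Dee: 2 of 4 neighbours < 3, below threshold.
  Nia: 1 of 1 neighbours ≥ 1, adopts the app.
Round 4 — checking thresholds:
  Dee: 3 of 4 neighbours ≥ 3, adopts the app.
Round 5 — checking thresholds:
  Fay: 1 of 1 neighbours ≥ 1, adopts the app.
Round 6 — no new adoptions; cascade stops.

Ben, Cal, Dee, Eli, Fay, Nia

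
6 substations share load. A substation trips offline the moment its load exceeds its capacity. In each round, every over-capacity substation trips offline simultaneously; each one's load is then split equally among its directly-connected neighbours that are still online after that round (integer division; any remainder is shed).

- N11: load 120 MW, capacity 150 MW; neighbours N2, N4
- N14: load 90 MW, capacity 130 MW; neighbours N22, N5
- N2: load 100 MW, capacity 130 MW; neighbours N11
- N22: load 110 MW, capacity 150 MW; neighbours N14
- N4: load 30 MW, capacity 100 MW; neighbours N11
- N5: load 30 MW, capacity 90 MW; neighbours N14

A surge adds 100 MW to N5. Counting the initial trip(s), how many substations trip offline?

Round 1 — N5 at 130 > 90. N5 trips offline.
  N5 sheds 130 MW to N14: 130 each.
    N14: 90+130 = 220 > 130
Round 2 — N14 trips offline.
  N14 sheds 220 MW to N22: 220 each.
    N22: 110+220 = 330 > 150
Round 3 — N22 trips offline.
  N22 sheds 330 MW: no online neighbours, lost.
No further trips.

3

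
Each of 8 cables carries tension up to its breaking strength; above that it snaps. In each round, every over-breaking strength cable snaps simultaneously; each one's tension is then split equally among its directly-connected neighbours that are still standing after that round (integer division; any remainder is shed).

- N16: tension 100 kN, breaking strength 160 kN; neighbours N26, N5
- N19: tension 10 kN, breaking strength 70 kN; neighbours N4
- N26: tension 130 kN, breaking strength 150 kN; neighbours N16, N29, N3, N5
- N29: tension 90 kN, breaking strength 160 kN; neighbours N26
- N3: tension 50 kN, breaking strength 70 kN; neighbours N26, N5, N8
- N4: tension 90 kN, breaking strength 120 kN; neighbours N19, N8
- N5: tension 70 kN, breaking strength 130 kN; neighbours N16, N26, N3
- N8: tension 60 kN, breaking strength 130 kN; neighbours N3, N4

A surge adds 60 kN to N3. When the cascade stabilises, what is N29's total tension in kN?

145

Round 1 — N3 at 110 > 70. N3 snaps.
  N3 sheds 110 kN to N26, N5, N8: 36 each (2 lost).
    N26: 130+36 = 166 > 150
    N5: 70+36 = 106 ≤ 130
    N8: 60+36 = 96 ≤ 130
Round 2 — N26 snaps.
  N26 sheds 166 kN to N16, N29, N5: 55 each (1 lost).
    N16: 100+55 = 155 ≤ 160
    N29: 90+55 = 145 ≤ 160
    N5: 106+55 = 161 > 130
Round 3 — N5 snaps.
  N5 sheds 161 kN to N16: 161 each.
    N16: 155+161 = 316 > 160
Round 4 — N16 snaps.
  N16 sheds 316 kN: no online neighbours, lost.
No further breaks.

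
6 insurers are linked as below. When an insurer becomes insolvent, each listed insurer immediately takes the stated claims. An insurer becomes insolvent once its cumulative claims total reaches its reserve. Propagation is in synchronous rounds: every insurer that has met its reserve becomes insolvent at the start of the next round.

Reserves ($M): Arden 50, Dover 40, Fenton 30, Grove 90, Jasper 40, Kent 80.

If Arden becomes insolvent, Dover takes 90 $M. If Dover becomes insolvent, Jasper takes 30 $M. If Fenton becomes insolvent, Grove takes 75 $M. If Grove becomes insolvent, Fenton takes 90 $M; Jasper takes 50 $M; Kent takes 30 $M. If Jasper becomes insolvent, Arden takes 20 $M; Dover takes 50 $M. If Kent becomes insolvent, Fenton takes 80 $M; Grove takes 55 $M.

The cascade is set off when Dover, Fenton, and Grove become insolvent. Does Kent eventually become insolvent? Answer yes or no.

no

Round 1 — Dover, Fenton, Grove become insolvent (initial).
  Jasper: +30+50 → 80 ≥ 40
  Kent: +30 → 30 < 80
Round 2 — Jasper becomes insolvent.
  Arden: +20 → 20 < 50
No further insolvencies.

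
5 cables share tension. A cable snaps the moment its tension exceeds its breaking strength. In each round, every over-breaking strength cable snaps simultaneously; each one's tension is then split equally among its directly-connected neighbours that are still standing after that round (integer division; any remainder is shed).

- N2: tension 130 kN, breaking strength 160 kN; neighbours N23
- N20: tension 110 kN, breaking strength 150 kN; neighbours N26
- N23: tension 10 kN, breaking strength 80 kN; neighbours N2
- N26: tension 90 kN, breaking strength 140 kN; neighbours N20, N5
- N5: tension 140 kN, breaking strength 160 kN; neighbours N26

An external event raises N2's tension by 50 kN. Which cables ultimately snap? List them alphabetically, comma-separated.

N2, N23

Round 1 — N2 at 180 > 160. N2 snaps.
  N2 sheds 180 kN to N23: 180 each.
    N23: 10+180 = 190 > 80
Round 2 — N23 snaps.
  N23 sheds 190 kN: no online neighbours, lost.
No further breaks.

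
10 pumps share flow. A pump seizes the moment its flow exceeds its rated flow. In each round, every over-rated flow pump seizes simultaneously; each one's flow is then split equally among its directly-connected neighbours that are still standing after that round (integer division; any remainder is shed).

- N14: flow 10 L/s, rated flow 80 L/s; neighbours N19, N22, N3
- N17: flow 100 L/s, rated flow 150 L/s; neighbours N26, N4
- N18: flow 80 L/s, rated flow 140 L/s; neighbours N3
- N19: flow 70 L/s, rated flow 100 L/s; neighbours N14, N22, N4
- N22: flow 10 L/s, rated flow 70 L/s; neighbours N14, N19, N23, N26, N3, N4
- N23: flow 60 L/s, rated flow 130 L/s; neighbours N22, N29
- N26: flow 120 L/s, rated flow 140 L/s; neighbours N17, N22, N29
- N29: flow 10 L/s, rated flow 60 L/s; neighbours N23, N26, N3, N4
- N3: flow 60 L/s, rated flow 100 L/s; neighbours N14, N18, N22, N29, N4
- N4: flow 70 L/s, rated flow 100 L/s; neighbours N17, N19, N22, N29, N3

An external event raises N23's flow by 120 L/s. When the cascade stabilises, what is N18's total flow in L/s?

136

Round 1 — N23 at 180 > 130. N23 seizes.
  N23 sheds 180 L/s to N22, N29: 90 each.
    N22: 10+90 = 100 > 70
    N29: 10+90 = 100 > 60
Round 2 — N22, N29 seize.
  N22 sheds 100 L/s to N14, N19, N26, N3, N4: 20 each.
    N14: 10+20 = 30 ≤ 80
    N19: 70+20 = 90 ≤ 100
    N26: 120+20 = 140 ≤ 140
    N3: 60+20 = 80 ≤ 100
    N4: 70+20 = 90 ≤ 100
  N29 sheds 100 L/s to N26, N3, N4: 33 each (1 lost).
    N26: 140+33 = 173 > 140
    N3: 80+33 = 113 > 100
    N4: 90+33 = 123 > 100
Round 3 — N26, N3, N4 seize.
  N26 sheds 173 L/s to N17: 173 each.
    N17: 100+173 = 273 > 150
  N3 sheds 113 L/s to N14, N18: 56 each (1 lost).
    N14: 30+56 = 86 > 80
    N18: 80+56 = 136 ≤ 140
  N4 sheds 123 L/s to N17, N19: 61 each (1 lost).
    N17: 273+61 = 334 > 150
    N19: 90+61 = 151 > 100
Round 4 — N14, N17, N19 seize.
  N14 sheds 86 L/s: no online neighbours, lost.
  N17 sheds 334 L/s: no online neighbours, lost.
  N19 sheds 151 L/s: no online neighbours, lost.
No further seizures.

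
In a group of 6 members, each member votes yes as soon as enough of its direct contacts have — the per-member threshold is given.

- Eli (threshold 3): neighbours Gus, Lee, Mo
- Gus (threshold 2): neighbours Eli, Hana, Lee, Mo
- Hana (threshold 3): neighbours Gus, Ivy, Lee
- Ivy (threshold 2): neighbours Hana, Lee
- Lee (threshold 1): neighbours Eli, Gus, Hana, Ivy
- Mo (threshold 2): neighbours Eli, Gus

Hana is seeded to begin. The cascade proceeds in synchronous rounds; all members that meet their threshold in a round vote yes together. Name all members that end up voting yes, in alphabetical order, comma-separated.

Gus, Hana, Ivy, Lee

Round 1 — Hana votes yes (initial).
Round 2 — checking thresholds:
  Gus: 1 of 4 neighbours < 2, not yet.
  Ivy: 1 of 2 neighbours < 2, not yet.
  Lee: 1 of 4 neighbours ≥ 1, votes yes.
Round 3 — checking thresholds:
  Eli: 1 of 3 neighbours < 3, not yet.
  Gus: 2 of 4 neighbours ≥ 2, votes yes.
  Ivy: 2 of 2 neighbours ≥ 2, votes yes.
Round 4 — no new yes votes; cascade stops.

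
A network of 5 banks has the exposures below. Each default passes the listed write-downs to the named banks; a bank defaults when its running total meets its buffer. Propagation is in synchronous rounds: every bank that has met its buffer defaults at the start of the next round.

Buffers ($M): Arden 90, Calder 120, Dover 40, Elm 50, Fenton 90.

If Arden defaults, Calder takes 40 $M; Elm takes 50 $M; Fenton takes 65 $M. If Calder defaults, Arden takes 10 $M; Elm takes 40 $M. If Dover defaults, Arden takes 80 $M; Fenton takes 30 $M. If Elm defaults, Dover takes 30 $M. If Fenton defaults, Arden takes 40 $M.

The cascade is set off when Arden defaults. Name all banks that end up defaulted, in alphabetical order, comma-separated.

Arden, Elm

Round 1 — Arden defaults (initial).
  Calder: +40 → 40 < 120
  Elm: +50 → 50 ≥ 50
  Fenton: +65 → 65 < 90
Round 2 — Elm defaults.
  Dover: +30 → 30 < 40
No further defaults.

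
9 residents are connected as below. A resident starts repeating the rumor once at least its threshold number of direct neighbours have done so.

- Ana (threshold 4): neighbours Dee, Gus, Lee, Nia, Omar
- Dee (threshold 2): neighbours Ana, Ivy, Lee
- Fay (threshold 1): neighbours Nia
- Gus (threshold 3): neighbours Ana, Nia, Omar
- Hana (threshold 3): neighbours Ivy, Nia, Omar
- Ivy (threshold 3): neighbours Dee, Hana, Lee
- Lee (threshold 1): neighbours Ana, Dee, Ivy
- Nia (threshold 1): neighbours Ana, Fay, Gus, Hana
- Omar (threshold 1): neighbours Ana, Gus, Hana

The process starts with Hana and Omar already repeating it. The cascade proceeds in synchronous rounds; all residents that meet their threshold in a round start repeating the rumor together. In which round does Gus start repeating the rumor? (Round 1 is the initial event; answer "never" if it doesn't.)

Round 1 — Hana, Omar start repeating the rumor (initial).
Round 2 — checking thresholds:
  Ana: 1 of 5 neighbours < 4, not yet.
  Gus: 1 of 3 neighbours < 3, not yet.
  Ivy: 1 of 3 neighbours < 3, not yet.
  Nia: 1 of 4 neighbours ≥ 1, starts repeating the rumor.
Round 3 — checking thresholds:
  Ana: 2 of 5 neighbours < 4, not yet.
  Fay: 1 of 1 neighbours ≥ 1, starts repeating the rumor.
  Gus: 2 of 3 neighbours < 3, not yet.
  Ivy: 1 of 3 neighbours < 3, not yet.
Round 4 — no new spreads; cascade stops.

never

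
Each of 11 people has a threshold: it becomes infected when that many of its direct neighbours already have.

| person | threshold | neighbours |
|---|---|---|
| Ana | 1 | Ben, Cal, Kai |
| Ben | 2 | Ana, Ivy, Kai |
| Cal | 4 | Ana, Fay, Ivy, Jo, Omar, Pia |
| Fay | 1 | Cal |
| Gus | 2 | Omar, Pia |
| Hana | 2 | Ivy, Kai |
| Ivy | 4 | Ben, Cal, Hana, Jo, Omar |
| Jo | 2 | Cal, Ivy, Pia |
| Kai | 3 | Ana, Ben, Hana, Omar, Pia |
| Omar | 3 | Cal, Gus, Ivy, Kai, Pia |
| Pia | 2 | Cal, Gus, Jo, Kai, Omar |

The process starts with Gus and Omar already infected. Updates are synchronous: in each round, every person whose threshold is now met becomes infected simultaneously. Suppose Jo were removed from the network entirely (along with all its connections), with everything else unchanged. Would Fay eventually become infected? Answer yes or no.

no

With Jo removed:
Round 1 — Gus, Omar become infected (initial).
Round 2 — checking thresholds:
  Cal: 1 of 5 neighbours < 4, below threshold.
  Ivy: 1 of 4 neighbours < 4, below threshold.
  Kai: 1 of 5 neighbours < 3, below threshold.
  Pia: 2 of 4 neighbours ≥ 2, becomes infected.
Round 3 — no new infections; cascade stops.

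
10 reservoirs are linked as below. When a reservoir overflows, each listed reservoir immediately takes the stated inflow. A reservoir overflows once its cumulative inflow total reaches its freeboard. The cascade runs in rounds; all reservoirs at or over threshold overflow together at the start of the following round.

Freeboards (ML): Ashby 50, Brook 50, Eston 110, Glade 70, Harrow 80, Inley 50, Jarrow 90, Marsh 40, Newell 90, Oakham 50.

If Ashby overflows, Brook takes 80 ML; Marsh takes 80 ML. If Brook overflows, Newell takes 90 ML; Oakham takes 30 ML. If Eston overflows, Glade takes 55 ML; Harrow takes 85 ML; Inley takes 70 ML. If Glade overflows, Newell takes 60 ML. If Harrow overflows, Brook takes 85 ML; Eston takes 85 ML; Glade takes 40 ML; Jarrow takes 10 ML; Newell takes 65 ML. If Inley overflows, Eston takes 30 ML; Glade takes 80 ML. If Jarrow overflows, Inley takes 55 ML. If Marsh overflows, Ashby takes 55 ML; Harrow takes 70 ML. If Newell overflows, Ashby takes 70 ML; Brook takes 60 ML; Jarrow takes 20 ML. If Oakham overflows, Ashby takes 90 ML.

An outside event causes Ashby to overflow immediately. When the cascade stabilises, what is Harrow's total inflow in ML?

70

Round 1 — Ashby overflows (initial).
  Brook: +80 → 80 ≥ 50
  Marsh: +80 → 80 ≥ 40
Round 2 — Brook, Marsh overflow.
  Harrow: +70 → 70 < 80
  Newell: +90 → 90 ≥ 90
  Oakham: +30 → 30 < 50
Round 3 — Newell overflows.
  Jarrow: +20 → 20 < 90
No further overflows.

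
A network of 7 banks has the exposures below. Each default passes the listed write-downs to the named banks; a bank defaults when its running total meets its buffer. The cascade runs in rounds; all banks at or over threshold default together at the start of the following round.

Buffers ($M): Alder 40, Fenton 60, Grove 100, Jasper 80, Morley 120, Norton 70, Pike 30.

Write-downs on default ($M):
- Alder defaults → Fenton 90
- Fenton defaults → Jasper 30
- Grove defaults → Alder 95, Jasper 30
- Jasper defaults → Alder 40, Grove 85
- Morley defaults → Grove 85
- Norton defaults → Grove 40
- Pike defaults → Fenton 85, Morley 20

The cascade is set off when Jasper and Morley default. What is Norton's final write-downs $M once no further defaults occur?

0

Round 1 — Jasper, Morley default (initial).
  Alder: +40 → 40 ≥ 40
  Grove: +85+85 → 170 ≥ 100
Round 2 — Alder, Grove default.
  Fenton: +90 → 90 ≥ 60
Round 3 — Fenton defaults.
No further defaults.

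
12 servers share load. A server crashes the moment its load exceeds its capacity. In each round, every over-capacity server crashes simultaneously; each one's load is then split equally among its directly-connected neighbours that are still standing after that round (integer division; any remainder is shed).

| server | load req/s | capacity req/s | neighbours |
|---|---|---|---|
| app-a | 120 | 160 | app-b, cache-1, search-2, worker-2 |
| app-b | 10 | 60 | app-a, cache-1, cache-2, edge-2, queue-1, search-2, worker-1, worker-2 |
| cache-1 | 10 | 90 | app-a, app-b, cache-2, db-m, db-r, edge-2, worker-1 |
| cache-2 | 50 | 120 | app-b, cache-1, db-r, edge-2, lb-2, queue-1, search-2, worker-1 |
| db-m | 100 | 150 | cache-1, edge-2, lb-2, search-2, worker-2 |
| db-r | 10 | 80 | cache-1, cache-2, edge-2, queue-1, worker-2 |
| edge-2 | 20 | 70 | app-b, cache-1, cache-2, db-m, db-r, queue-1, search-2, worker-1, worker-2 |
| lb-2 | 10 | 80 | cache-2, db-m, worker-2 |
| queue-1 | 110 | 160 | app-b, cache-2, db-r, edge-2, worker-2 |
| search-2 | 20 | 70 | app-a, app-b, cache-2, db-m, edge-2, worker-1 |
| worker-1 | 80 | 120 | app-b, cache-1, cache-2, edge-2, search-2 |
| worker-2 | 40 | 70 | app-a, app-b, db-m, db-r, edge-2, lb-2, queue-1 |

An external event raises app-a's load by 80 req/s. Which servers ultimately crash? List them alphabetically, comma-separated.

app-a, app-b, search-2, worker-2

Round 1 — app-a at 200 > 160. app-a crashes.
  app-a sheds 200 req/s to app-b, cache-1, search-2, worker-2: 50 each.
    app-b: 10+50 = 60 ≤ 60
    cache-1: 10+50 = 60 ≤ 90
    search-2: 20+50 = 70 ≤ 70
    worker-2: 40+50 = 90 > 70
Round 2 — worker-2 crashes.
  worker-2 sheds 90 req/s to app-b, db-m, db-r, edge-2, lb-2, queue-1: 15 each.
    app-b: 60+15 = 75 > 60
    db-m: 100+15 = 115 ≤ 150
    db-r: 10+15 = 25 ≤ 80
    edge-2: 20+15 = 35 ≤ 70
    lb-2: 10+15 = 25 ≤ 80
    queue-1: 110+15 = 125 ≤ 160
Round 3 — app-b crashes.
  app-b sheds 75 req/s to cache-1, cache-2, edge-2, queue-1, search-2, worker-1: 12 each (3 lost).
    cache-1: 60+12 = 72 ≤ 90
    cache-2: 50+12 = 62 ≤ 120
    edge-2: 35+12 = 47 ≤ 70
    queue-1: 125+12 = 137 ≤ 160
    search-2: 70+12 = 82 > 70
    worker-1: 80+12 = 92 ≤ 120
Round 4 — search-2 crashes.
  search-2 sheds 82 req/s to cache-2, db-m, edge-2, worker-1: 20 each (2 lost).
    cache-2: 62+20 = 82 ≤ 120
    db-m: 115+20 = 135 ≤ 150
    edge-2: 47+20 = 67 ≤ 70
    worker-1: 92+20 = 112 ≤ 120
No further crashes.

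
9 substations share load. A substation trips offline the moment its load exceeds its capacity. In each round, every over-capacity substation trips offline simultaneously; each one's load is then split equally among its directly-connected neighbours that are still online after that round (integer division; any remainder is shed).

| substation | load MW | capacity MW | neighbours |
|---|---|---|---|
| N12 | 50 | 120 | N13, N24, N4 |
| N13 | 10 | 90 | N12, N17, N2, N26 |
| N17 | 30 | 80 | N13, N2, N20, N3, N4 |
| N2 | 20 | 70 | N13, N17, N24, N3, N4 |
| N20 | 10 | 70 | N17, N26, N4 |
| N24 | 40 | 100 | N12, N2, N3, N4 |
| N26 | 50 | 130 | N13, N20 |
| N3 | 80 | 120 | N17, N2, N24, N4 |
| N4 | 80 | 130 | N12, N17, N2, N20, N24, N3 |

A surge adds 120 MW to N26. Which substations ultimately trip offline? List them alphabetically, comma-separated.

N12, N13, N17, N2, N20, N24, N26, N3, N4

Round 1 — N26 at 170 > 130. N26 trips offline.
  N26 sheds 170 MW to N13, N20: 85 each.
    N13: 10+85 = 95 > 90
    N20: 10+85 = 95 > 70
Round 2 — N13, N20 trip offline.
  N13 sheds 95 MW to N12, N17, N2: 31 each (2 lost).
    N12: 50+31 = 81 ≤ 120
    N17: 30+31 = 61 ≤ 80
    N2: 20+31 = 51 ≤ 70
  N20 sheds 95 MW to N17, N4: 47 each (1 lost).
    N17: 61+47 = 108 > 80
    N4: 80+47 = 127 ≤ 130
Round 3 — N17 trips offline.
  N17 sheds 108 MW to N2, N3, N4: 36 each.
    N2: 51+36 = 87 > 70
    N3: 80+36 = 116 ≤ 120
    N4: 127+36 = 163 > 130
Round 4 — N2, N4 trip offline.
  N2 sheds 87 MW to N24, N3: 43 each (1 lost).
    N24: 40+43 = 83 ≤ 100
    N3: 116+43 = 159 > 120
  N4 sheds 163 MW to N12, N24, N3: 54 each (1 lost).
    N12: 81+54 = 135 > 120
    N24: 83+54 = 137 > 100
    N3: 159+54 = 213 > 120
Round 5 — N12, N24, N3 trip offline.
  N12 sheds 135 MW: no online neighbours, lost.
  N24 sheds 137 MW: no online neighbours, lost.
  N3 sheds 213 MW: no online neighbours, lost.
No further trips.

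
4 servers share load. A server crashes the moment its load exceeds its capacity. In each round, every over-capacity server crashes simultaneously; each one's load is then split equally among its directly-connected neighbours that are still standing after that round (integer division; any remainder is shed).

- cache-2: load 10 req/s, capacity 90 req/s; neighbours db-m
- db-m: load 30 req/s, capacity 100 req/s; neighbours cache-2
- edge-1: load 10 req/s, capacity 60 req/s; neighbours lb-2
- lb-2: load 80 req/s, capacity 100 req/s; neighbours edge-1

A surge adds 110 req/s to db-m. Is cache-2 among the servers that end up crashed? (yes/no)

Round 1 — db-m at 140 > 100. db-m crashes.
  db-m sheds 140 req/s to cache-2: 140 each.
    cache-2: 10+140 = 150 > 90
Round 2 — cache-2 crashes.
  cache-2 sheds 150 req/s: no online neighbours, lost.
No further crashes.

yes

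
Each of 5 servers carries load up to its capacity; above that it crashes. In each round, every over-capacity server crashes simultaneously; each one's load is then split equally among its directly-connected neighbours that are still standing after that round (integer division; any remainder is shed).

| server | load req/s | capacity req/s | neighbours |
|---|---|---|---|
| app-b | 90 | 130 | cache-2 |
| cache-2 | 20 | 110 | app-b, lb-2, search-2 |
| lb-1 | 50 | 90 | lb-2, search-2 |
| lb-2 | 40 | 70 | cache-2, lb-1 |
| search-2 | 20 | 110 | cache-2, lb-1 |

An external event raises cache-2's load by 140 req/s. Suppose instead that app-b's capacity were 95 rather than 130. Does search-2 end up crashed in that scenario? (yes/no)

yes

With app-b's capacity at 95:
Round 1 — cache-2 at 160 > 110. cache-2 crashes.
  cache-2 sheds 160 req/s to app-b, lb-2, search-2: 53 each (1 lost).
    app-b: 90+53 = 143 > 95
    lb-2: 40+53 = 93 > 70
    search-2: 20+53 = 73 ≤ 110
Round 2 — app-b, lb-2 crash.
  app-b sheds 143 req/s: no online neighbours, lost.
  lb-2 sheds 93 req/s to lb-1: 93 each.
    lb-1: 50+93 = 143 > 90
Round 3 — lb-1 crashes.
  lb-1 sheds 143 req/s to search-2: 143 each.
    search-2: 73+143 = 216 > 110
Round 4 — search-2 crashes.
  search-2 sheds 216 req/s: no online neighbours, lost.
No further crashes.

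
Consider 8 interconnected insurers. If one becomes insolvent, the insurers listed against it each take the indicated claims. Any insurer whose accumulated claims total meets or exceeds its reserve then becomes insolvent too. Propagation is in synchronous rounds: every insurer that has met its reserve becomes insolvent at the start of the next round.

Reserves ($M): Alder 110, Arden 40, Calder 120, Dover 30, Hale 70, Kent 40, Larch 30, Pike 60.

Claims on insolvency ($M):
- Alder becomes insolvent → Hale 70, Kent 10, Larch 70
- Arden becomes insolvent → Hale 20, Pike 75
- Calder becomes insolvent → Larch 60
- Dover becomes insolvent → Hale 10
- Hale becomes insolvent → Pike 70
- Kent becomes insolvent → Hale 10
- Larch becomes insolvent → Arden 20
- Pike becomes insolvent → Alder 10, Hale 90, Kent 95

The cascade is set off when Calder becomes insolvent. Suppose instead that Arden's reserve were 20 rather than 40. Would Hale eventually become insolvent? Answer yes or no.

With Arden's reserve at 20:
Round 1 — Calder becomes insolvent (initial).
  Larch: +60 → 60 ≥ 30
Round 2 — Larch becomes insolvent.
  Arden: +20 → 20 ≥ 20
Round 3 — Arden becomes insolvent.
  Hale: +20 → 20 < 70
  Pike: +75 → 75 ≥ 60
Round 4 — Pike becomes insolvent.
  Alder: +10 → 10 < 110
  Hale: +90 → 110 ≥ 70
  Kent: +95 → 95 ≥ 40
Round 5 — Hale, Kent become insolvent.
No further insolvencies.

yes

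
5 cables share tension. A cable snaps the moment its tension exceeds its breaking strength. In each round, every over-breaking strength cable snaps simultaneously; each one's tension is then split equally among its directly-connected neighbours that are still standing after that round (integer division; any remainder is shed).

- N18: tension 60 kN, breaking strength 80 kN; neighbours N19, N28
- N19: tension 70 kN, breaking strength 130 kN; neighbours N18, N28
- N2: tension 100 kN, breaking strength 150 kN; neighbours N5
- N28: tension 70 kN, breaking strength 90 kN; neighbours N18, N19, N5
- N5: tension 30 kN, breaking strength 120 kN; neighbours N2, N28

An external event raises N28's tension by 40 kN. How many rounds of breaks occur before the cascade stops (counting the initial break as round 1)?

3

Round 1 — N28 at 110 > 90. N28 snaps.
  N28 sheds 110 kN to N18, N19, N5: 36 each (2 lost).
    N18: 60+36 = 96 > 80
    N19: 70+36 = 106 ≤ 130
    N5: 30+36 = 66 ≤ 120
Round 2 — N18 snaps.
  N18 sheds 96 kN to N19: 96 each.
    N19: 106+96 = 202 > 130
Round 3 — N19 snaps.
  N19 sheds 202 kN: no online neighbours, lost.
No further breaks.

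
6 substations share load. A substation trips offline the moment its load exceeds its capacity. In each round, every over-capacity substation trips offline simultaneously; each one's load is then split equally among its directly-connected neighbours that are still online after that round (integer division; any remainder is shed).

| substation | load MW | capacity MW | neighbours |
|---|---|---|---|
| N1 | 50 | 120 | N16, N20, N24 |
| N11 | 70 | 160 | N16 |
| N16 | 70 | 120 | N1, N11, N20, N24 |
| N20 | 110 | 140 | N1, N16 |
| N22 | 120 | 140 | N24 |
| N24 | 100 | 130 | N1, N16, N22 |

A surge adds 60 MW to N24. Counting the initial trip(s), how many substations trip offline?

Round 1 — N24 at 160 > 130. N24 trips offline.
  N24 sheds 160 MW to N1, N16, N22: 53 each (1 lost).
    N1: 50+53 = 103 ≤ 120
    N16: 70+53 = 123 > 120
    N22: 120+53 = 173 > 140
Round 2 — N16, N22 trip offline.
  N16 sheds 123 MW to N1, N11, N20: 41 each.
    N1: 103+41 = 144 > 120
    N11: 70+41 = 111 ≤ 160
    N20: 110+41 = 151 > 140
  N22 sheds 173 MW: no online neighbours, lost.
Round 3 — N1, N20 trip offline.
  N1 sheds 144 MW: no online neighbours, lost.
  N20 sheds 151 MW: no online neighbours, lost.
No further trips.

5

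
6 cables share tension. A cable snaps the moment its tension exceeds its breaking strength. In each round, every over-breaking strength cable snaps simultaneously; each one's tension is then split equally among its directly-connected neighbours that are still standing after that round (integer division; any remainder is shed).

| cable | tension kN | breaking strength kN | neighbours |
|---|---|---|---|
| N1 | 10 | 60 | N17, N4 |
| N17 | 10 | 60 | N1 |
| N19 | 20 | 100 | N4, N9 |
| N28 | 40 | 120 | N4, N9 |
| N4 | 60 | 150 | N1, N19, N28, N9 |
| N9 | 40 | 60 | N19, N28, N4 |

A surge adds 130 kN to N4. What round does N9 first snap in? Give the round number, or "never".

2

Round 1 — N4 at 190 > 150. N4 snaps.
  N4 sheds 190 kN to N1, N19, N28, N9: 47 each (2 lost).
    N1: 10+47 = 57 ≤ 60
    N19: 20+47 = 67 ≤ 100
    N28: 40+47 = 87 ≤ 120
    N9: 40+47 = 87 > 60
Round 2 — N9 snaps.
  N9 sheds 87 kN to N19, N28: 43 each (1 lost).
    N19: 67+43 = 110 > 100
    N28: 87+43 = 130 > 120
Round 3 — N19, N28 snap.
  N19 sheds 110 kN: no online neighbours, lost.
  N28 sheds 130 kN: no online neighbours, lost.
No further breaks.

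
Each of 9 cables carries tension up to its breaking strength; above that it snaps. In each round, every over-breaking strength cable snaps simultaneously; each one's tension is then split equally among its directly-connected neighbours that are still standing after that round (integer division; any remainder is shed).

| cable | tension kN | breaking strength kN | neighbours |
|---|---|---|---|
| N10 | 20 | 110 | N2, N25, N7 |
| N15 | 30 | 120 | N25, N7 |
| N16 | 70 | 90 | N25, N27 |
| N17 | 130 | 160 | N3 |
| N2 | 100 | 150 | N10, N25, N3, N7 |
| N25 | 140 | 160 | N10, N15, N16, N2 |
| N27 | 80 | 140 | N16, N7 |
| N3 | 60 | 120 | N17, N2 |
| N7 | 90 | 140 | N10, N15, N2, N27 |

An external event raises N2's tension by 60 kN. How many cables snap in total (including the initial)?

Round 1 — N2 at 160 > 150. N2 snaps.
  N2 sheds 160 kN to N10, N25, N3, N7: 40 each.
    N10: 20+40 = 60 ≤ 110
    N25: 140+40 = 180 > 160
    N3: 60+40 = 100 ≤ 120
    N7: 90+40 = 130 ≤ 140
Round 2 — N25 snaps.
  N25 sheds 180 kN to N10, N15, N16: 60 each.
    N10: 60+60 = 120 > 110
    N15: 30+60 = 90 ≤ 120
    N16: 70+60 = 130 > 90
Round 3 — N10, N16 snap.
  N10 sheds 120 kN to N7: 120 each.
    N7: 130+120 = 250 > 140
  N16 sheds 130 kN to N27: 130 each.
    N27: 80+130 = 210 > 140
Round 4 — N27, N7 snap.
  N27 sheds 210 kN: no online neighbours, lost.
  N7 sheds 250 kN to N15: 250 each.
    N15: 90+250 = 340 > 120
Round 5 — N15 snaps.
  N15 sheds 340 kN: no online neighbours, lost.
No further breaks.

7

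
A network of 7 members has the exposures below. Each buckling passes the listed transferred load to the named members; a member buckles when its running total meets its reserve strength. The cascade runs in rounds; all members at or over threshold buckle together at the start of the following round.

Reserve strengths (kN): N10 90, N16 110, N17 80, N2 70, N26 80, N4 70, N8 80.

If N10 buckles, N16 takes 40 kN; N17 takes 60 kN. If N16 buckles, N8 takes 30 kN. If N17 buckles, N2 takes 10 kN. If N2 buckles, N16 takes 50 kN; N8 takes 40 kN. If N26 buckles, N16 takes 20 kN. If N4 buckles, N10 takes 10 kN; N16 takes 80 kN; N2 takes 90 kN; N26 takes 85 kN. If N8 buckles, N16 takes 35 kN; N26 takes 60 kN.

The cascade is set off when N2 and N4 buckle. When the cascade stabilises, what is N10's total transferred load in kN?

Round 1 — N2, N4 buckle (initial).
  N10: +10 → 10 < 90
  N16: +50+80 → 130 ≥ 110
  N26: +85 → 85 ≥ 80
  N8: +40 → 40 < 80
Round 2 — N16, N26 buckle.
  N8: +30 → 70 < 80
No further bucklings.

10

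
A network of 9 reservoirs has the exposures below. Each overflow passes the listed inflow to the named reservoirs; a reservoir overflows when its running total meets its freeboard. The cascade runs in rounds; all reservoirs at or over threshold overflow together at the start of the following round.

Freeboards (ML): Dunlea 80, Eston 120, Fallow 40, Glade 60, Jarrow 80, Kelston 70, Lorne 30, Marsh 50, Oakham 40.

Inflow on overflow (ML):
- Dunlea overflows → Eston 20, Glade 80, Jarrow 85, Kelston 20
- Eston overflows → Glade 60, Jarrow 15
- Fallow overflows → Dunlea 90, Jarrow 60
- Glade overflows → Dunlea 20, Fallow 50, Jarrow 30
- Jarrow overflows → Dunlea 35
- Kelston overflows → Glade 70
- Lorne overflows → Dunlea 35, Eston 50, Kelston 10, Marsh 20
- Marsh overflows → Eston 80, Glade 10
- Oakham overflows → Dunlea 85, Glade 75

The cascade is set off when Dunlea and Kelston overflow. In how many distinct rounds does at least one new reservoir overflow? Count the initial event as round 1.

3

Round 1 — Dunlea, Kelston overflow (initial).
  Eston: +20 → 20 < 120
  Glade: +80+70 → 150 ≥ 60
  Jarrow: +85 → 85 ≥ 80
Round 2 — Glade, Jarrow overflow.
  Fallow: +50 → 50 ≥ 40
Round 3 — Fallow overflows.
No further overflows.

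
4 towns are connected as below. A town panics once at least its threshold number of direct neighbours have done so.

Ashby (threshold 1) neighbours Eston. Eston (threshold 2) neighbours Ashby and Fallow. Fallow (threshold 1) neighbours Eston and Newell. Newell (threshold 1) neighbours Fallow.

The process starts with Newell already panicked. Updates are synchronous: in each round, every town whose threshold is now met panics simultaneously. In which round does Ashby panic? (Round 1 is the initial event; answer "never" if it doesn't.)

Round 1 — Newell panics (initial).
Round 2 — checking thresholds:
  Fallow: 1 of 2 neighbours ≥ 1, panics.
Round 3 — no new panics; cascade stops.

never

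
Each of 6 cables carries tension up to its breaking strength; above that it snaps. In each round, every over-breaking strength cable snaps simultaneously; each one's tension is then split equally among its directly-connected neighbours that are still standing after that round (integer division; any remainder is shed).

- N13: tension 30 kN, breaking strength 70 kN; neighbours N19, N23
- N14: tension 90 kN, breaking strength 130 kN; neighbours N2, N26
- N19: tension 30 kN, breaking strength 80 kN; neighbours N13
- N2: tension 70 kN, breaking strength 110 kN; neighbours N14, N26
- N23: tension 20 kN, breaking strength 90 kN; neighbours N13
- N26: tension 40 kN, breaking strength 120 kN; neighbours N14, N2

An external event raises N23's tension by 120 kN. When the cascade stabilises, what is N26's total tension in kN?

Round 1 — N23 at 140 > 90. N23 snaps.
  N23 sheds 140 kN to N13: 140 each.
    N13: 30+140 = 170 > 70
Round 2 — N13 snaps.
  N13 sheds 170 kN to N19: 170 each.
    N19: 30+170 = 200 > 80
Round 3 — N19 snaps.
  N19 sheds 200 kN: no online neighbours, lost.
No further breaks.

40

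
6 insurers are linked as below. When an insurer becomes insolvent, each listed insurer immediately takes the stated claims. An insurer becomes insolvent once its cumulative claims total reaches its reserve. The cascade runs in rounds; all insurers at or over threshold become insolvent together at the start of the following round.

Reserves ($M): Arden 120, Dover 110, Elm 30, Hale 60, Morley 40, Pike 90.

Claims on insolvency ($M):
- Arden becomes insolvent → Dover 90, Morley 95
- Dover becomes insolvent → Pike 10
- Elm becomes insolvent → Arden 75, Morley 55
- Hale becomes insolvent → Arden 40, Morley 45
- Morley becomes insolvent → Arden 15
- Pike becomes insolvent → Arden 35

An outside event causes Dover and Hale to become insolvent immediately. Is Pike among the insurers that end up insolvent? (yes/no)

no

Round 1 — Dover, Hale become insolvent (initial).
  Arden: +40 → 40 < 120
  Morley: +45 → 45 ≥ 40
  Pike: +10 → 10 < 90
Round 2 — Morley becomes insolvent.
  Arden: +15 → 55 < 120
No further insolvencies.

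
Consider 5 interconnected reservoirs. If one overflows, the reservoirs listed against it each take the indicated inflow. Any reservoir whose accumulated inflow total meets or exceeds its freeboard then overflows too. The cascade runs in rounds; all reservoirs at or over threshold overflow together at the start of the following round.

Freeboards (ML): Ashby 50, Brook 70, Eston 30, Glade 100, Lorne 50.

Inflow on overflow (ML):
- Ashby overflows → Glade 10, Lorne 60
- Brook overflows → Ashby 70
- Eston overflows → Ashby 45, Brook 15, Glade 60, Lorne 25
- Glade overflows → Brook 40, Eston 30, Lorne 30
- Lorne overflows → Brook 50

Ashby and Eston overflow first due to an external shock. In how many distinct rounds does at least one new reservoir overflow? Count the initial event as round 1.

Round 1 — Ashby, Eston overflow (initial).
  Brook: +15 → 15 < 70
  Glade: +10+60 → 70 < 100
  Lorne: +60+25 → 85 ≥ 50
Round 2 — Lorne overflows.
  Brook: +50 → 65 < 70
No further overflows.

2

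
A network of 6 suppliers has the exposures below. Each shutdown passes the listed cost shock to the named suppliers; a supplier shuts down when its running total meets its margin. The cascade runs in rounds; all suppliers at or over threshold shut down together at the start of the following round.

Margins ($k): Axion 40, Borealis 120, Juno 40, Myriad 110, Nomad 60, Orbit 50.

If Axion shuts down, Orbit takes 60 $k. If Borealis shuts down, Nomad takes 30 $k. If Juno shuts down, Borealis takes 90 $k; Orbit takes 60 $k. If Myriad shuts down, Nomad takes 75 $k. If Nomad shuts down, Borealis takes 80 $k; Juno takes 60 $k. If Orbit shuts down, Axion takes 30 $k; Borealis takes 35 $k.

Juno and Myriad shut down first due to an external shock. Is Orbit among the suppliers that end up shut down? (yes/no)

Round 1 — Juno, Myriad shut down (initial).
  Borealis: +90 → 90 < 120
  Nomad: +75 → 75 ≥ 60
  Orbit: +60 → 60 ≥ 50
Round 2 — Nomad, Orbit shut down.
  Axion: +30 → 30 < 40
  Borealis: +80+35 → 205 ≥ 120
Round 3 — Borealis shuts down.
No further shutdowns.

yes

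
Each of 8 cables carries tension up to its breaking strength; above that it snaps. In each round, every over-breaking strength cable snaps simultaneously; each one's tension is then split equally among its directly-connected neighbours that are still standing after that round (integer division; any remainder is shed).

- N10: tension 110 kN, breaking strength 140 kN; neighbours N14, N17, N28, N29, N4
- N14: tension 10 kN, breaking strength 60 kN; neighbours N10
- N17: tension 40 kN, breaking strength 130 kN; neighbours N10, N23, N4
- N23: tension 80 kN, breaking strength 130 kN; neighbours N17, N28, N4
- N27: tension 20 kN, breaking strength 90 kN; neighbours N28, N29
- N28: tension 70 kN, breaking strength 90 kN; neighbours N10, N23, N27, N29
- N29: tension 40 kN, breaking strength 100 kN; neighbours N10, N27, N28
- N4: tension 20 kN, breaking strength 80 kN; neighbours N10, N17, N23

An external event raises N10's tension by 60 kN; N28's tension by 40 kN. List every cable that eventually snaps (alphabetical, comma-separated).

N10, N27, N28, N29

Round 1 — N10 at 170 > 140; N28 at 110 > 90. N10, N28 snap.
  N10 sheds 170 kN to N14, N17, N29, N4: 42 each (2 lost).
    N14: 10+42 = 52 ≤ 60
    N17: 40+42 = 82 ≤ 130
    N29: 40+42 = 82 ≤ 100
    N4: 20+42 = 62 ≤ 80
  N28 sheds 110 kN to N23, N27, N29: 36 each (2 lost).
    N23: 80+36 = 116 ≤ 130
    N27: 20+36 = 56 ≤ 90
    N29: 82+36 = 118 > 100
Round 2 — N29 snaps.
  N29 sheds 118 kN to N27: 118 each.
    N27: 56+118 = 174 > 90
Round 3 — N27 snaps.
  N27 sheds 174 kN: no online neighbours, lost.
No further breaks.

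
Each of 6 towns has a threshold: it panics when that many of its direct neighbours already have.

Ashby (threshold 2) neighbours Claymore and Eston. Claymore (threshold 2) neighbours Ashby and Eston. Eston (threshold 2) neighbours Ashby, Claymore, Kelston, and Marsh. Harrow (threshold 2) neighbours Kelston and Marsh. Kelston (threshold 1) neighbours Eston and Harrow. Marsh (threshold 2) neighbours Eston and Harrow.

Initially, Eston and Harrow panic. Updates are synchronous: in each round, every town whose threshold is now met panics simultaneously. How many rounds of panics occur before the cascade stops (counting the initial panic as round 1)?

Round 1 — Eston, Harrow panic (initial).
Round 2 — checking thresholds:
  Ashby: 1 of 2 neighbours < 2, below threshold.
  Claymore: 1 of 2 neighbours < 2, below threshold.
  Kelston: 2 of 2 neighbours ≥ 1, panics.
  Marsh: 2 of 2 neighbours ≥ 2, panics.
Round 3 — no new panics; cascade stops.

2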